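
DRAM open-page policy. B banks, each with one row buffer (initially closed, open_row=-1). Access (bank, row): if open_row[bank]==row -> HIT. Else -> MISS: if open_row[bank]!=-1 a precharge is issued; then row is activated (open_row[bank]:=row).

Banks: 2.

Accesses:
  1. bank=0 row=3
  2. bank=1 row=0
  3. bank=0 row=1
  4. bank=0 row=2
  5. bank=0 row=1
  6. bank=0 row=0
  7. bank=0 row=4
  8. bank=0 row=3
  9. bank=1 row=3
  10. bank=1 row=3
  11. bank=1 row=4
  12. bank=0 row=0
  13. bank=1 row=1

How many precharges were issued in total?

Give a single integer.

Answer: 10

Derivation:
Acc 1: bank0 row3 -> MISS (open row3); precharges=0
Acc 2: bank1 row0 -> MISS (open row0); precharges=0
Acc 3: bank0 row1 -> MISS (open row1); precharges=1
Acc 4: bank0 row2 -> MISS (open row2); precharges=2
Acc 5: bank0 row1 -> MISS (open row1); precharges=3
Acc 6: bank0 row0 -> MISS (open row0); precharges=4
Acc 7: bank0 row4 -> MISS (open row4); precharges=5
Acc 8: bank0 row3 -> MISS (open row3); precharges=6
Acc 9: bank1 row3 -> MISS (open row3); precharges=7
Acc 10: bank1 row3 -> HIT
Acc 11: bank1 row4 -> MISS (open row4); precharges=8
Acc 12: bank0 row0 -> MISS (open row0); precharges=9
Acc 13: bank1 row1 -> MISS (open row1); precharges=10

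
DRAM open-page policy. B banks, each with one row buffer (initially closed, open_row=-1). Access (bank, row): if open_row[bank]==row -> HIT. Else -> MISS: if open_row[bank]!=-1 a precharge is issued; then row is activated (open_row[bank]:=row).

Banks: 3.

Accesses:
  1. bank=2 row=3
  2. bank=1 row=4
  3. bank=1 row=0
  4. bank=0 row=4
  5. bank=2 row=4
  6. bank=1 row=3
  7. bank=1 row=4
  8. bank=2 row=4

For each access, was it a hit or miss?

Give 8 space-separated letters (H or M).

Answer: M M M M M M M H

Derivation:
Acc 1: bank2 row3 -> MISS (open row3); precharges=0
Acc 2: bank1 row4 -> MISS (open row4); precharges=0
Acc 3: bank1 row0 -> MISS (open row0); precharges=1
Acc 4: bank0 row4 -> MISS (open row4); precharges=1
Acc 5: bank2 row4 -> MISS (open row4); precharges=2
Acc 6: bank1 row3 -> MISS (open row3); precharges=3
Acc 7: bank1 row4 -> MISS (open row4); precharges=4
Acc 8: bank2 row4 -> HIT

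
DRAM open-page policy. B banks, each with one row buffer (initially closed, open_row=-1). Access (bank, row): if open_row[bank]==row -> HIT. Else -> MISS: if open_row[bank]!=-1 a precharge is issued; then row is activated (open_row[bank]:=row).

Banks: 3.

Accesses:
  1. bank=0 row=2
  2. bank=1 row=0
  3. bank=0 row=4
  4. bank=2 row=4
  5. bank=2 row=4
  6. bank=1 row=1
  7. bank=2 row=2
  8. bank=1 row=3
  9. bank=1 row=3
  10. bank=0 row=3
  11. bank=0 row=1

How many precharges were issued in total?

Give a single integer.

Answer: 6

Derivation:
Acc 1: bank0 row2 -> MISS (open row2); precharges=0
Acc 2: bank1 row0 -> MISS (open row0); precharges=0
Acc 3: bank0 row4 -> MISS (open row4); precharges=1
Acc 4: bank2 row4 -> MISS (open row4); precharges=1
Acc 5: bank2 row4 -> HIT
Acc 6: bank1 row1 -> MISS (open row1); precharges=2
Acc 7: bank2 row2 -> MISS (open row2); precharges=3
Acc 8: bank1 row3 -> MISS (open row3); precharges=4
Acc 9: bank1 row3 -> HIT
Acc 10: bank0 row3 -> MISS (open row3); precharges=5
Acc 11: bank0 row1 -> MISS (open row1); precharges=6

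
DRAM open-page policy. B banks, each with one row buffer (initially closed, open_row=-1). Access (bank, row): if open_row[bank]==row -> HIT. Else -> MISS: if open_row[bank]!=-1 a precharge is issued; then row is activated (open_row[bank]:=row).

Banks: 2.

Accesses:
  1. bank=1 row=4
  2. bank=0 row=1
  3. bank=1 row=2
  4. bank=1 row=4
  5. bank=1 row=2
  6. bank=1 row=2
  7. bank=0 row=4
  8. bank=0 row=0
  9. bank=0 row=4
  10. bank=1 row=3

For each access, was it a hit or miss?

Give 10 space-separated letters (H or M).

Answer: M M M M M H M M M M

Derivation:
Acc 1: bank1 row4 -> MISS (open row4); precharges=0
Acc 2: bank0 row1 -> MISS (open row1); precharges=0
Acc 3: bank1 row2 -> MISS (open row2); precharges=1
Acc 4: bank1 row4 -> MISS (open row4); precharges=2
Acc 5: bank1 row2 -> MISS (open row2); precharges=3
Acc 6: bank1 row2 -> HIT
Acc 7: bank0 row4 -> MISS (open row4); precharges=4
Acc 8: bank0 row0 -> MISS (open row0); precharges=5
Acc 9: bank0 row4 -> MISS (open row4); precharges=6
Acc 10: bank1 row3 -> MISS (open row3); precharges=7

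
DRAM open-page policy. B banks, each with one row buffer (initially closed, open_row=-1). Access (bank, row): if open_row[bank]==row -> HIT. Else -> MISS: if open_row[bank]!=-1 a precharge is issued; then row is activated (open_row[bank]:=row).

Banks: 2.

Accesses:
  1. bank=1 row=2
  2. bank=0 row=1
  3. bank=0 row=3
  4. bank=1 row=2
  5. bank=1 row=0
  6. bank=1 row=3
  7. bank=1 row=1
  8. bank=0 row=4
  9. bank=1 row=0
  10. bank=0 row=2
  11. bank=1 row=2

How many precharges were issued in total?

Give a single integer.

Answer: 8

Derivation:
Acc 1: bank1 row2 -> MISS (open row2); precharges=0
Acc 2: bank0 row1 -> MISS (open row1); precharges=0
Acc 3: bank0 row3 -> MISS (open row3); precharges=1
Acc 4: bank1 row2 -> HIT
Acc 5: bank1 row0 -> MISS (open row0); precharges=2
Acc 6: bank1 row3 -> MISS (open row3); precharges=3
Acc 7: bank1 row1 -> MISS (open row1); precharges=4
Acc 8: bank0 row4 -> MISS (open row4); precharges=5
Acc 9: bank1 row0 -> MISS (open row0); precharges=6
Acc 10: bank0 row2 -> MISS (open row2); precharges=7
Acc 11: bank1 row2 -> MISS (open row2); precharges=8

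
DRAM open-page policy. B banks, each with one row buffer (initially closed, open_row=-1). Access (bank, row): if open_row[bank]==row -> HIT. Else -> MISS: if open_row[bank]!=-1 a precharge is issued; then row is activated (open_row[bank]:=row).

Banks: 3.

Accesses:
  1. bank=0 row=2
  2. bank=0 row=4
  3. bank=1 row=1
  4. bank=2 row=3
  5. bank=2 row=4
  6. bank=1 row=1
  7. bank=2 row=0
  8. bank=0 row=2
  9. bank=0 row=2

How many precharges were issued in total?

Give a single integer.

Acc 1: bank0 row2 -> MISS (open row2); precharges=0
Acc 2: bank0 row4 -> MISS (open row4); precharges=1
Acc 3: bank1 row1 -> MISS (open row1); precharges=1
Acc 4: bank2 row3 -> MISS (open row3); precharges=1
Acc 5: bank2 row4 -> MISS (open row4); precharges=2
Acc 6: bank1 row1 -> HIT
Acc 7: bank2 row0 -> MISS (open row0); precharges=3
Acc 8: bank0 row2 -> MISS (open row2); precharges=4
Acc 9: bank0 row2 -> HIT

Answer: 4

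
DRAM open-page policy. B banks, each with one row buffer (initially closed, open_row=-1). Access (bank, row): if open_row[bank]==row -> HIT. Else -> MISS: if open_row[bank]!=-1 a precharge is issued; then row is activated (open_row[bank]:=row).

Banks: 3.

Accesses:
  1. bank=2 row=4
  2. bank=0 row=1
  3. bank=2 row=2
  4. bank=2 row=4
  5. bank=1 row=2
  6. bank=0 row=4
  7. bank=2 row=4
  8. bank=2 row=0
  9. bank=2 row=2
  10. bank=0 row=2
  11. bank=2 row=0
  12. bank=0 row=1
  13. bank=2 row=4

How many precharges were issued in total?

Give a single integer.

Answer: 9

Derivation:
Acc 1: bank2 row4 -> MISS (open row4); precharges=0
Acc 2: bank0 row1 -> MISS (open row1); precharges=0
Acc 3: bank2 row2 -> MISS (open row2); precharges=1
Acc 4: bank2 row4 -> MISS (open row4); precharges=2
Acc 5: bank1 row2 -> MISS (open row2); precharges=2
Acc 6: bank0 row4 -> MISS (open row4); precharges=3
Acc 7: bank2 row4 -> HIT
Acc 8: bank2 row0 -> MISS (open row0); precharges=4
Acc 9: bank2 row2 -> MISS (open row2); precharges=5
Acc 10: bank0 row2 -> MISS (open row2); precharges=6
Acc 11: bank2 row0 -> MISS (open row0); precharges=7
Acc 12: bank0 row1 -> MISS (open row1); precharges=8
Acc 13: bank2 row4 -> MISS (open row4); precharges=9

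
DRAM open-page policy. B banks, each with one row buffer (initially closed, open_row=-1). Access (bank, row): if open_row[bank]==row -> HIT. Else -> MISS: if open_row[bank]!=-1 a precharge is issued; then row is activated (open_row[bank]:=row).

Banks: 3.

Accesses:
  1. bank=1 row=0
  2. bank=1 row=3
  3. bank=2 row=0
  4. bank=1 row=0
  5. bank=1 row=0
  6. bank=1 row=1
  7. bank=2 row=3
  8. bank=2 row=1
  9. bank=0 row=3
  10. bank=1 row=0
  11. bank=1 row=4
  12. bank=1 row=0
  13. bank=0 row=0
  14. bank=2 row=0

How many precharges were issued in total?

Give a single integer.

Answer: 10

Derivation:
Acc 1: bank1 row0 -> MISS (open row0); precharges=0
Acc 2: bank1 row3 -> MISS (open row3); precharges=1
Acc 3: bank2 row0 -> MISS (open row0); precharges=1
Acc 4: bank1 row0 -> MISS (open row0); precharges=2
Acc 5: bank1 row0 -> HIT
Acc 6: bank1 row1 -> MISS (open row1); precharges=3
Acc 7: bank2 row3 -> MISS (open row3); precharges=4
Acc 8: bank2 row1 -> MISS (open row1); precharges=5
Acc 9: bank0 row3 -> MISS (open row3); precharges=5
Acc 10: bank1 row0 -> MISS (open row0); precharges=6
Acc 11: bank1 row4 -> MISS (open row4); precharges=7
Acc 12: bank1 row0 -> MISS (open row0); precharges=8
Acc 13: bank0 row0 -> MISS (open row0); precharges=9
Acc 14: bank2 row0 -> MISS (open row0); precharges=10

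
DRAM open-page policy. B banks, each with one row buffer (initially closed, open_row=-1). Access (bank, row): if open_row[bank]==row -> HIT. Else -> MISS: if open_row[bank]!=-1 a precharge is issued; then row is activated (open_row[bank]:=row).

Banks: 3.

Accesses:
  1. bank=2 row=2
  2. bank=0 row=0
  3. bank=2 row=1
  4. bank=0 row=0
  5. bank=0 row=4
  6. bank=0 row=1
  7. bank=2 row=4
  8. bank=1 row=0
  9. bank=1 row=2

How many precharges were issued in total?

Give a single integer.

Acc 1: bank2 row2 -> MISS (open row2); precharges=0
Acc 2: bank0 row0 -> MISS (open row0); precharges=0
Acc 3: bank2 row1 -> MISS (open row1); precharges=1
Acc 4: bank0 row0 -> HIT
Acc 5: bank0 row4 -> MISS (open row4); precharges=2
Acc 6: bank0 row1 -> MISS (open row1); precharges=3
Acc 7: bank2 row4 -> MISS (open row4); precharges=4
Acc 8: bank1 row0 -> MISS (open row0); precharges=4
Acc 9: bank1 row2 -> MISS (open row2); precharges=5

Answer: 5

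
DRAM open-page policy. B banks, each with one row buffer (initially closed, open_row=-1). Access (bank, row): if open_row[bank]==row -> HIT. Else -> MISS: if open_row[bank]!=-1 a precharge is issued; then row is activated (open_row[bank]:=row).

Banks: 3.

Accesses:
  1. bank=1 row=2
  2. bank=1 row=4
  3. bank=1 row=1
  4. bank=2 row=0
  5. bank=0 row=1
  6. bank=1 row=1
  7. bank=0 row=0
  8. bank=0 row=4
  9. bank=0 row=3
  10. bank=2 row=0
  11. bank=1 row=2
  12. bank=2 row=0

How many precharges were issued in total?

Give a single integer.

Acc 1: bank1 row2 -> MISS (open row2); precharges=0
Acc 2: bank1 row4 -> MISS (open row4); precharges=1
Acc 3: bank1 row1 -> MISS (open row1); precharges=2
Acc 4: bank2 row0 -> MISS (open row0); precharges=2
Acc 5: bank0 row1 -> MISS (open row1); precharges=2
Acc 6: bank1 row1 -> HIT
Acc 7: bank0 row0 -> MISS (open row0); precharges=3
Acc 8: bank0 row4 -> MISS (open row4); precharges=4
Acc 9: bank0 row3 -> MISS (open row3); precharges=5
Acc 10: bank2 row0 -> HIT
Acc 11: bank1 row2 -> MISS (open row2); precharges=6
Acc 12: bank2 row0 -> HIT

Answer: 6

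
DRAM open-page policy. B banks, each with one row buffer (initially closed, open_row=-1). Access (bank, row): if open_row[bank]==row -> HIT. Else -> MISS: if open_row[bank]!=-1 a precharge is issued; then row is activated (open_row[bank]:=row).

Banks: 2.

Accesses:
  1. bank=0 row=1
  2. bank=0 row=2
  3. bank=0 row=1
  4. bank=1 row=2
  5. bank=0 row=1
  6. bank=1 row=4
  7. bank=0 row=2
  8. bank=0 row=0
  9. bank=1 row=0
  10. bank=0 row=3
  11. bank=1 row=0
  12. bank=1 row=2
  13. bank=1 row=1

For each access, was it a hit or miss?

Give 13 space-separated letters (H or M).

Answer: M M M M H M M M M M H M M

Derivation:
Acc 1: bank0 row1 -> MISS (open row1); precharges=0
Acc 2: bank0 row2 -> MISS (open row2); precharges=1
Acc 3: bank0 row1 -> MISS (open row1); precharges=2
Acc 4: bank1 row2 -> MISS (open row2); precharges=2
Acc 5: bank0 row1 -> HIT
Acc 6: bank1 row4 -> MISS (open row4); precharges=3
Acc 7: bank0 row2 -> MISS (open row2); precharges=4
Acc 8: bank0 row0 -> MISS (open row0); precharges=5
Acc 9: bank1 row0 -> MISS (open row0); precharges=6
Acc 10: bank0 row3 -> MISS (open row3); precharges=7
Acc 11: bank1 row0 -> HIT
Acc 12: bank1 row2 -> MISS (open row2); precharges=8
Acc 13: bank1 row1 -> MISS (open row1); precharges=9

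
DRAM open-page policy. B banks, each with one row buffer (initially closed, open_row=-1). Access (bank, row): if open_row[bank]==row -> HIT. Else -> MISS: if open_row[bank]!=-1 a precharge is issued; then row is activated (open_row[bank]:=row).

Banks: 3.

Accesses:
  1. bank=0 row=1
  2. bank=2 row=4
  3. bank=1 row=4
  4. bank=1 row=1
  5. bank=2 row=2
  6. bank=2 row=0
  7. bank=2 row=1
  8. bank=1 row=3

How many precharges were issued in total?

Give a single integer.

Acc 1: bank0 row1 -> MISS (open row1); precharges=0
Acc 2: bank2 row4 -> MISS (open row4); precharges=0
Acc 3: bank1 row4 -> MISS (open row4); precharges=0
Acc 4: bank1 row1 -> MISS (open row1); precharges=1
Acc 5: bank2 row2 -> MISS (open row2); precharges=2
Acc 6: bank2 row0 -> MISS (open row0); precharges=3
Acc 7: bank2 row1 -> MISS (open row1); precharges=4
Acc 8: bank1 row3 -> MISS (open row3); precharges=5

Answer: 5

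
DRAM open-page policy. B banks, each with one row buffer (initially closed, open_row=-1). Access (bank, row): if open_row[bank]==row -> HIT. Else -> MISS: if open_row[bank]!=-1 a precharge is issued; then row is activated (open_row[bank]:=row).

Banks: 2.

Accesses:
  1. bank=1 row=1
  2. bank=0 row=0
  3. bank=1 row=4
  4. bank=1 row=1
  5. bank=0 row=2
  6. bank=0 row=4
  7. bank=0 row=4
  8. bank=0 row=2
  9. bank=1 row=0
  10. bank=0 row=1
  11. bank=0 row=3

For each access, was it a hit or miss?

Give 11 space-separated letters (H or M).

Acc 1: bank1 row1 -> MISS (open row1); precharges=0
Acc 2: bank0 row0 -> MISS (open row0); precharges=0
Acc 3: bank1 row4 -> MISS (open row4); precharges=1
Acc 4: bank1 row1 -> MISS (open row1); precharges=2
Acc 5: bank0 row2 -> MISS (open row2); precharges=3
Acc 6: bank0 row4 -> MISS (open row4); precharges=4
Acc 7: bank0 row4 -> HIT
Acc 8: bank0 row2 -> MISS (open row2); precharges=5
Acc 9: bank1 row0 -> MISS (open row0); precharges=6
Acc 10: bank0 row1 -> MISS (open row1); precharges=7
Acc 11: bank0 row3 -> MISS (open row3); precharges=8

Answer: M M M M M M H M M M M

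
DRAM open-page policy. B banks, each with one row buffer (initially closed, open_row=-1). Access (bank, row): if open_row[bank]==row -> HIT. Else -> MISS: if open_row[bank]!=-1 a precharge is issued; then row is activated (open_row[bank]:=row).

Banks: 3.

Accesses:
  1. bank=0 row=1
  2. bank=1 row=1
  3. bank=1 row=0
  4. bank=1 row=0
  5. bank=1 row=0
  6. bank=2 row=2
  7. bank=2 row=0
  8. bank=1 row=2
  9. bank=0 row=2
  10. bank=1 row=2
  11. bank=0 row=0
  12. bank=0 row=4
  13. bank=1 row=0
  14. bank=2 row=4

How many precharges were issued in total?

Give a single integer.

Answer: 8

Derivation:
Acc 1: bank0 row1 -> MISS (open row1); precharges=0
Acc 2: bank1 row1 -> MISS (open row1); precharges=0
Acc 3: bank1 row0 -> MISS (open row0); precharges=1
Acc 4: bank1 row0 -> HIT
Acc 5: bank1 row0 -> HIT
Acc 6: bank2 row2 -> MISS (open row2); precharges=1
Acc 7: bank2 row0 -> MISS (open row0); precharges=2
Acc 8: bank1 row2 -> MISS (open row2); precharges=3
Acc 9: bank0 row2 -> MISS (open row2); precharges=4
Acc 10: bank1 row2 -> HIT
Acc 11: bank0 row0 -> MISS (open row0); precharges=5
Acc 12: bank0 row4 -> MISS (open row4); precharges=6
Acc 13: bank1 row0 -> MISS (open row0); precharges=7
Acc 14: bank2 row4 -> MISS (open row4); precharges=8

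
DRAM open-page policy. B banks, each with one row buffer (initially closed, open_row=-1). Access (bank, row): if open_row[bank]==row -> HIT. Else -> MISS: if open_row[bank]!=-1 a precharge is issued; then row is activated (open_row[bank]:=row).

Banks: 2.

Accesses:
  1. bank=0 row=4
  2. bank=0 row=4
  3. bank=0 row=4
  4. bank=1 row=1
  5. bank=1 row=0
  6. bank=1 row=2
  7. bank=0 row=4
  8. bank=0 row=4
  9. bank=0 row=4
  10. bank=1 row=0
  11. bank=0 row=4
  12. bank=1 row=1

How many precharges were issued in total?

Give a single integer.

Acc 1: bank0 row4 -> MISS (open row4); precharges=0
Acc 2: bank0 row4 -> HIT
Acc 3: bank0 row4 -> HIT
Acc 4: bank1 row1 -> MISS (open row1); precharges=0
Acc 5: bank1 row0 -> MISS (open row0); precharges=1
Acc 6: bank1 row2 -> MISS (open row2); precharges=2
Acc 7: bank0 row4 -> HIT
Acc 8: bank0 row4 -> HIT
Acc 9: bank0 row4 -> HIT
Acc 10: bank1 row0 -> MISS (open row0); precharges=3
Acc 11: bank0 row4 -> HIT
Acc 12: bank1 row1 -> MISS (open row1); precharges=4

Answer: 4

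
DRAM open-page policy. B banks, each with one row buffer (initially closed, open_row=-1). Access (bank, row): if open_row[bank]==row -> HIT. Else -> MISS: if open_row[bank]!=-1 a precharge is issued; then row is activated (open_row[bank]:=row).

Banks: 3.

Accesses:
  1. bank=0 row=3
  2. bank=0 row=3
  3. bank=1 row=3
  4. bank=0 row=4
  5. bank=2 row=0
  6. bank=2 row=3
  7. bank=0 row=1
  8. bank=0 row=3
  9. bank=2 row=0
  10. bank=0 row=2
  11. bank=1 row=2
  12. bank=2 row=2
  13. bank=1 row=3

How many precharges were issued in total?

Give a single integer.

Answer: 9

Derivation:
Acc 1: bank0 row3 -> MISS (open row3); precharges=0
Acc 2: bank0 row3 -> HIT
Acc 3: bank1 row3 -> MISS (open row3); precharges=0
Acc 4: bank0 row4 -> MISS (open row4); precharges=1
Acc 5: bank2 row0 -> MISS (open row0); precharges=1
Acc 6: bank2 row3 -> MISS (open row3); precharges=2
Acc 7: bank0 row1 -> MISS (open row1); precharges=3
Acc 8: bank0 row3 -> MISS (open row3); precharges=4
Acc 9: bank2 row0 -> MISS (open row0); precharges=5
Acc 10: bank0 row2 -> MISS (open row2); precharges=6
Acc 11: bank1 row2 -> MISS (open row2); precharges=7
Acc 12: bank2 row2 -> MISS (open row2); precharges=8
Acc 13: bank1 row3 -> MISS (open row3); precharges=9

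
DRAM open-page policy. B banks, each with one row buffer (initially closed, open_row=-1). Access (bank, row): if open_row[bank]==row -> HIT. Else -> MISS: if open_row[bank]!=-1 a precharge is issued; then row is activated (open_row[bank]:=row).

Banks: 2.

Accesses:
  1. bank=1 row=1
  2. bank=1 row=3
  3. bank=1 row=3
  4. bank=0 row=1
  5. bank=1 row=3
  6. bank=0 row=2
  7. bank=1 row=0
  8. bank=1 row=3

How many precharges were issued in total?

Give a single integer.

Acc 1: bank1 row1 -> MISS (open row1); precharges=0
Acc 2: bank1 row3 -> MISS (open row3); precharges=1
Acc 3: bank1 row3 -> HIT
Acc 4: bank0 row1 -> MISS (open row1); precharges=1
Acc 5: bank1 row3 -> HIT
Acc 6: bank0 row2 -> MISS (open row2); precharges=2
Acc 7: bank1 row0 -> MISS (open row0); precharges=3
Acc 8: bank1 row3 -> MISS (open row3); precharges=4

Answer: 4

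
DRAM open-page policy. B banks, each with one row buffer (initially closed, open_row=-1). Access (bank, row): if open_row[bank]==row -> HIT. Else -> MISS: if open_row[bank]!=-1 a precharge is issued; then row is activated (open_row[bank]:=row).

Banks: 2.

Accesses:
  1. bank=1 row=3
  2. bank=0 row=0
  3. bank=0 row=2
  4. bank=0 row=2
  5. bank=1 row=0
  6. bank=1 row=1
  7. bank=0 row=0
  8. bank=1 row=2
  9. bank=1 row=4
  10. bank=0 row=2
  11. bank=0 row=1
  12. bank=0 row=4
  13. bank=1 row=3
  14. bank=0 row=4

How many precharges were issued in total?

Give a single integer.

Answer: 10

Derivation:
Acc 1: bank1 row3 -> MISS (open row3); precharges=0
Acc 2: bank0 row0 -> MISS (open row0); precharges=0
Acc 3: bank0 row2 -> MISS (open row2); precharges=1
Acc 4: bank0 row2 -> HIT
Acc 5: bank1 row0 -> MISS (open row0); precharges=2
Acc 6: bank1 row1 -> MISS (open row1); precharges=3
Acc 7: bank0 row0 -> MISS (open row0); precharges=4
Acc 8: bank1 row2 -> MISS (open row2); precharges=5
Acc 9: bank1 row4 -> MISS (open row4); precharges=6
Acc 10: bank0 row2 -> MISS (open row2); precharges=7
Acc 11: bank0 row1 -> MISS (open row1); precharges=8
Acc 12: bank0 row4 -> MISS (open row4); precharges=9
Acc 13: bank1 row3 -> MISS (open row3); precharges=10
Acc 14: bank0 row4 -> HIT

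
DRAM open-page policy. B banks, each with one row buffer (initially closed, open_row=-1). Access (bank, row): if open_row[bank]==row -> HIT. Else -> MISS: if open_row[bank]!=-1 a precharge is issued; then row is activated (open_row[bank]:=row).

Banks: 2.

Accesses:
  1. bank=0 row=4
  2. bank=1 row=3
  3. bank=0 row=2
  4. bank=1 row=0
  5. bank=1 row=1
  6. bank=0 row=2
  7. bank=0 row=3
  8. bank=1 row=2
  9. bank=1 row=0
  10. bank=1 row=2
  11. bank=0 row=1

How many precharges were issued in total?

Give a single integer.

Answer: 8

Derivation:
Acc 1: bank0 row4 -> MISS (open row4); precharges=0
Acc 2: bank1 row3 -> MISS (open row3); precharges=0
Acc 3: bank0 row2 -> MISS (open row2); precharges=1
Acc 4: bank1 row0 -> MISS (open row0); precharges=2
Acc 5: bank1 row1 -> MISS (open row1); precharges=3
Acc 6: bank0 row2 -> HIT
Acc 7: bank0 row3 -> MISS (open row3); precharges=4
Acc 8: bank1 row2 -> MISS (open row2); precharges=5
Acc 9: bank1 row0 -> MISS (open row0); precharges=6
Acc 10: bank1 row2 -> MISS (open row2); precharges=7
Acc 11: bank0 row1 -> MISS (open row1); precharges=8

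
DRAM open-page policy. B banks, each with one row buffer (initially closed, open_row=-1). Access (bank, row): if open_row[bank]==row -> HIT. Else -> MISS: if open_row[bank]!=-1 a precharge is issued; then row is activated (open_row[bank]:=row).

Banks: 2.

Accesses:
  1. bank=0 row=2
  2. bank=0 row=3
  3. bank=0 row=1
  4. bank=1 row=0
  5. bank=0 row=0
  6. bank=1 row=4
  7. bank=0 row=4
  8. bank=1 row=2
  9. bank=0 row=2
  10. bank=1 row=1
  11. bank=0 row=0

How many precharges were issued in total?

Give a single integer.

Acc 1: bank0 row2 -> MISS (open row2); precharges=0
Acc 2: bank0 row3 -> MISS (open row3); precharges=1
Acc 3: bank0 row1 -> MISS (open row1); precharges=2
Acc 4: bank1 row0 -> MISS (open row0); precharges=2
Acc 5: bank0 row0 -> MISS (open row0); precharges=3
Acc 6: bank1 row4 -> MISS (open row4); precharges=4
Acc 7: bank0 row4 -> MISS (open row4); precharges=5
Acc 8: bank1 row2 -> MISS (open row2); precharges=6
Acc 9: bank0 row2 -> MISS (open row2); precharges=7
Acc 10: bank1 row1 -> MISS (open row1); precharges=8
Acc 11: bank0 row0 -> MISS (open row0); precharges=9

Answer: 9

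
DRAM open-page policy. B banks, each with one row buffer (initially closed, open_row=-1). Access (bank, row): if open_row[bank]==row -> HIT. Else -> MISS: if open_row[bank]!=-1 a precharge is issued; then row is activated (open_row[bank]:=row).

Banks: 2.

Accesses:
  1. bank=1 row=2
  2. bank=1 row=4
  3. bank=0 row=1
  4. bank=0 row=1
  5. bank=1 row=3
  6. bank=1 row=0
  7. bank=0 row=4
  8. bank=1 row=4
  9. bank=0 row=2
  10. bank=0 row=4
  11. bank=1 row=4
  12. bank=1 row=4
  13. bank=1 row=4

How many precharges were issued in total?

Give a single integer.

Answer: 7

Derivation:
Acc 1: bank1 row2 -> MISS (open row2); precharges=0
Acc 2: bank1 row4 -> MISS (open row4); precharges=1
Acc 3: bank0 row1 -> MISS (open row1); precharges=1
Acc 4: bank0 row1 -> HIT
Acc 5: bank1 row3 -> MISS (open row3); precharges=2
Acc 6: bank1 row0 -> MISS (open row0); precharges=3
Acc 7: bank0 row4 -> MISS (open row4); precharges=4
Acc 8: bank1 row4 -> MISS (open row4); precharges=5
Acc 9: bank0 row2 -> MISS (open row2); precharges=6
Acc 10: bank0 row4 -> MISS (open row4); precharges=7
Acc 11: bank1 row4 -> HIT
Acc 12: bank1 row4 -> HIT
Acc 13: bank1 row4 -> HIT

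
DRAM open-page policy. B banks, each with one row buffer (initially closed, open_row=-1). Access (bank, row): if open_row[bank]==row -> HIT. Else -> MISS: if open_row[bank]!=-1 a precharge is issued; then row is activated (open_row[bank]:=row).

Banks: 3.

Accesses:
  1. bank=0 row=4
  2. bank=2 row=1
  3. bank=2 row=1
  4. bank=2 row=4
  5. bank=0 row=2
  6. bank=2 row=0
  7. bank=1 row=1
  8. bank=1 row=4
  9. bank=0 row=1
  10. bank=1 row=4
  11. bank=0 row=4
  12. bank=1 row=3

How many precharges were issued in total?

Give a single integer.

Acc 1: bank0 row4 -> MISS (open row4); precharges=0
Acc 2: bank2 row1 -> MISS (open row1); precharges=0
Acc 3: bank2 row1 -> HIT
Acc 4: bank2 row4 -> MISS (open row4); precharges=1
Acc 5: bank0 row2 -> MISS (open row2); precharges=2
Acc 6: bank2 row0 -> MISS (open row0); precharges=3
Acc 7: bank1 row1 -> MISS (open row1); precharges=3
Acc 8: bank1 row4 -> MISS (open row4); precharges=4
Acc 9: bank0 row1 -> MISS (open row1); precharges=5
Acc 10: bank1 row4 -> HIT
Acc 11: bank0 row4 -> MISS (open row4); precharges=6
Acc 12: bank1 row3 -> MISS (open row3); precharges=7

Answer: 7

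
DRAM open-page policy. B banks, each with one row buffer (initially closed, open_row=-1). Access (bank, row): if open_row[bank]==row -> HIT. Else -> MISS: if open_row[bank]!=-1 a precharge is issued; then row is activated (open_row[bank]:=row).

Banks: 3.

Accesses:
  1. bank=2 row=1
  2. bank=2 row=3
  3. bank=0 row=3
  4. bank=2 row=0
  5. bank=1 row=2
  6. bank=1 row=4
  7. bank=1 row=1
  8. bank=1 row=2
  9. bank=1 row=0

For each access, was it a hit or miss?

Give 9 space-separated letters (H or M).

Answer: M M M M M M M M M

Derivation:
Acc 1: bank2 row1 -> MISS (open row1); precharges=0
Acc 2: bank2 row3 -> MISS (open row3); precharges=1
Acc 3: bank0 row3 -> MISS (open row3); precharges=1
Acc 4: bank2 row0 -> MISS (open row0); precharges=2
Acc 5: bank1 row2 -> MISS (open row2); precharges=2
Acc 6: bank1 row4 -> MISS (open row4); precharges=3
Acc 7: bank1 row1 -> MISS (open row1); precharges=4
Acc 8: bank1 row2 -> MISS (open row2); precharges=5
Acc 9: bank1 row0 -> MISS (open row0); precharges=6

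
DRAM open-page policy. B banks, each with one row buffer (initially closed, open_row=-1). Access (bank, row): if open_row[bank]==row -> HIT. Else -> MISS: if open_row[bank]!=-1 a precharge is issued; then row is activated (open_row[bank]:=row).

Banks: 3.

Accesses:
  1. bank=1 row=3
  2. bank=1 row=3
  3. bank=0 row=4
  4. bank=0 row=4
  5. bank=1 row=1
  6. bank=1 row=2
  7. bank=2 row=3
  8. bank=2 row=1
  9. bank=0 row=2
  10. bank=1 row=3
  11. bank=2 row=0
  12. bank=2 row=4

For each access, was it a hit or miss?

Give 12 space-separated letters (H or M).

Acc 1: bank1 row3 -> MISS (open row3); precharges=0
Acc 2: bank1 row3 -> HIT
Acc 3: bank0 row4 -> MISS (open row4); precharges=0
Acc 4: bank0 row4 -> HIT
Acc 5: bank1 row1 -> MISS (open row1); precharges=1
Acc 6: bank1 row2 -> MISS (open row2); precharges=2
Acc 7: bank2 row3 -> MISS (open row3); precharges=2
Acc 8: bank2 row1 -> MISS (open row1); precharges=3
Acc 9: bank0 row2 -> MISS (open row2); precharges=4
Acc 10: bank1 row3 -> MISS (open row3); precharges=5
Acc 11: bank2 row0 -> MISS (open row0); precharges=6
Acc 12: bank2 row4 -> MISS (open row4); precharges=7

Answer: M H M H M M M M M M M M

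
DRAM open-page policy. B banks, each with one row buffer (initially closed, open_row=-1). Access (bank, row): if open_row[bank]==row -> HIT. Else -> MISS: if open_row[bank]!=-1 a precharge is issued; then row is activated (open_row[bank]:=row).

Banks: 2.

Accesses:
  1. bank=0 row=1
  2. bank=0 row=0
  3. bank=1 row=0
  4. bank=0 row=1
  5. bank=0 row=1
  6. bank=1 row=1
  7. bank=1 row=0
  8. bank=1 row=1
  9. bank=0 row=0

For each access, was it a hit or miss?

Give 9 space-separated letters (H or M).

Answer: M M M M H M M M M

Derivation:
Acc 1: bank0 row1 -> MISS (open row1); precharges=0
Acc 2: bank0 row0 -> MISS (open row0); precharges=1
Acc 3: bank1 row0 -> MISS (open row0); precharges=1
Acc 4: bank0 row1 -> MISS (open row1); precharges=2
Acc 5: bank0 row1 -> HIT
Acc 6: bank1 row1 -> MISS (open row1); precharges=3
Acc 7: bank1 row0 -> MISS (open row0); precharges=4
Acc 8: bank1 row1 -> MISS (open row1); precharges=5
Acc 9: bank0 row0 -> MISS (open row0); precharges=6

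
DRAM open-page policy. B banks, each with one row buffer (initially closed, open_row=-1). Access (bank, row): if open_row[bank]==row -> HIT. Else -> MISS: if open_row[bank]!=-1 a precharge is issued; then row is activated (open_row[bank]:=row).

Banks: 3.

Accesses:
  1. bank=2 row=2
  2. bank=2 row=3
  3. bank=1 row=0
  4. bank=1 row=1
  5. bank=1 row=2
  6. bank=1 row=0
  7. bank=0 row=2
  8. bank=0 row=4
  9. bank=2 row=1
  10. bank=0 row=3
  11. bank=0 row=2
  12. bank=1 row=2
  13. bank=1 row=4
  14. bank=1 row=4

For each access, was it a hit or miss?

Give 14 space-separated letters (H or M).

Acc 1: bank2 row2 -> MISS (open row2); precharges=0
Acc 2: bank2 row3 -> MISS (open row3); precharges=1
Acc 3: bank1 row0 -> MISS (open row0); precharges=1
Acc 4: bank1 row1 -> MISS (open row1); precharges=2
Acc 5: bank1 row2 -> MISS (open row2); precharges=3
Acc 6: bank1 row0 -> MISS (open row0); precharges=4
Acc 7: bank0 row2 -> MISS (open row2); precharges=4
Acc 8: bank0 row4 -> MISS (open row4); precharges=5
Acc 9: bank2 row1 -> MISS (open row1); precharges=6
Acc 10: bank0 row3 -> MISS (open row3); precharges=7
Acc 11: bank0 row2 -> MISS (open row2); precharges=8
Acc 12: bank1 row2 -> MISS (open row2); precharges=9
Acc 13: bank1 row4 -> MISS (open row4); precharges=10
Acc 14: bank1 row4 -> HIT

Answer: M M M M M M M M M M M M M H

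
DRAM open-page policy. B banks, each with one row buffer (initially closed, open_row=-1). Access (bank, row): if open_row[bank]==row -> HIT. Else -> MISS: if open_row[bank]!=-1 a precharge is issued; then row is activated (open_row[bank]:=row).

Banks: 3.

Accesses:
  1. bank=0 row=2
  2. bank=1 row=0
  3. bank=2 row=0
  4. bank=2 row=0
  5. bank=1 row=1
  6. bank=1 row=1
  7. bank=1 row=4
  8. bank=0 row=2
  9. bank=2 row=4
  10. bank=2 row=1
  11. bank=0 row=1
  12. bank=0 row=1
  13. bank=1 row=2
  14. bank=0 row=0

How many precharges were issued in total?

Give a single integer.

Answer: 7

Derivation:
Acc 1: bank0 row2 -> MISS (open row2); precharges=0
Acc 2: bank1 row0 -> MISS (open row0); precharges=0
Acc 3: bank2 row0 -> MISS (open row0); precharges=0
Acc 4: bank2 row0 -> HIT
Acc 5: bank1 row1 -> MISS (open row1); precharges=1
Acc 6: bank1 row1 -> HIT
Acc 7: bank1 row4 -> MISS (open row4); precharges=2
Acc 8: bank0 row2 -> HIT
Acc 9: bank2 row4 -> MISS (open row4); precharges=3
Acc 10: bank2 row1 -> MISS (open row1); precharges=4
Acc 11: bank0 row1 -> MISS (open row1); precharges=5
Acc 12: bank0 row1 -> HIT
Acc 13: bank1 row2 -> MISS (open row2); precharges=6
Acc 14: bank0 row0 -> MISS (open row0); precharges=7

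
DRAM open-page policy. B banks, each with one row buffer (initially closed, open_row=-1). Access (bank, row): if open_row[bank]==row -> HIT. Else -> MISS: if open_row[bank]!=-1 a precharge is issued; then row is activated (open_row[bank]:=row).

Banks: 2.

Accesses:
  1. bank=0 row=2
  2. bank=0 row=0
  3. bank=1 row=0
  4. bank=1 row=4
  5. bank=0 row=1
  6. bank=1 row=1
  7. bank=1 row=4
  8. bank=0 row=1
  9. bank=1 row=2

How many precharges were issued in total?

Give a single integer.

Acc 1: bank0 row2 -> MISS (open row2); precharges=0
Acc 2: bank0 row0 -> MISS (open row0); precharges=1
Acc 3: bank1 row0 -> MISS (open row0); precharges=1
Acc 4: bank1 row4 -> MISS (open row4); precharges=2
Acc 5: bank0 row1 -> MISS (open row1); precharges=3
Acc 6: bank1 row1 -> MISS (open row1); precharges=4
Acc 7: bank1 row4 -> MISS (open row4); precharges=5
Acc 8: bank0 row1 -> HIT
Acc 9: bank1 row2 -> MISS (open row2); precharges=6

Answer: 6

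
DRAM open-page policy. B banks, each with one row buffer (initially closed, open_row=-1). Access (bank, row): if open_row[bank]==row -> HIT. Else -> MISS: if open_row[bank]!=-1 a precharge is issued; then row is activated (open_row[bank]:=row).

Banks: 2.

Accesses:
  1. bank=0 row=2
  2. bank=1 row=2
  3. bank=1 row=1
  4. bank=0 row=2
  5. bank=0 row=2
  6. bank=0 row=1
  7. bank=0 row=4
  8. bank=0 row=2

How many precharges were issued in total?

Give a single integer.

Acc 1: bank0 row2 -> MISS (open row2); precharges=0
Acc 2: bank1 row2 -> MISS (open row2); precharges=0
Acc 3: bank1 row1 -> MISS (open row1); precharges=1
Acc 4: bank0 row2 -> HIT
Acc 5: bank0 row2 -> HIT
Acc 6: bank0 row1 -> MISS (open row1); precharges=2
Acc 7: bank0 row4 -> MISS (open row4); precharges=3
Acc 8: bank0 row2 -> MISS (open row2); precharges=4

Answer: 4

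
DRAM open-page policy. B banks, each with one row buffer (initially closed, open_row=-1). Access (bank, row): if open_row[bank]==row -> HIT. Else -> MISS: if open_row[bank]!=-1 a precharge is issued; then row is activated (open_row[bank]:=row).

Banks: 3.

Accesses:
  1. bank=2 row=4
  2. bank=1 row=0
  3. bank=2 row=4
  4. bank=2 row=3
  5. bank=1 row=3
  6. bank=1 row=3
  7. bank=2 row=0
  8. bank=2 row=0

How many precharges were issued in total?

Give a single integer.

Acc 1: bank2 row4 -> MISS (open row4); precharges=0
Acc 2: bank1 row0 -> MISS (open row0); precharges=0
Acc 3: bank2 row4 -> HIT
Acc 4: bank2 row3 -> MISS (open row3); precharges=1
Acc 5: bank1 row3 -> MISS (open row3); precharges=2
Acc 6: bank1 row3 -> HIT
Acc 7: bank2 row0 -> MISS (open row0); precharges=3
Acc 8: bank2 row0 -> HIT

Answer: 3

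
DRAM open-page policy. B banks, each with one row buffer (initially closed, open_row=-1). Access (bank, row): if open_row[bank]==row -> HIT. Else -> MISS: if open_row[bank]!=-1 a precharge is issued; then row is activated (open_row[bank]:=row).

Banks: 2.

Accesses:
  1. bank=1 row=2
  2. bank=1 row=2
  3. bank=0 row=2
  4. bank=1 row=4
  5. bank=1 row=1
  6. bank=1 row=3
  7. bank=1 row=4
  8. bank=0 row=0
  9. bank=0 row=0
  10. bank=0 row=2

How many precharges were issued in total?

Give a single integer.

Answer: 6

Derivation:
Acc 1: bank1 row2 -> MISS (open row2); precharges=0
Acc 2: bank1 row2 -> HIT
Acc 3: bank0 row2 -> MISS (open row2); precharges=0
Acc 4: bank1 row4 -> MISS (open row4); precharges=1
Acc 5: bank1 row1 -> MISS (open row1); precharges=2
Acc 6: bank1 row3 -> MISS (open row3); precharges=3
Acc 7: bank1 row4 -> MISS (open row4); precharges=4
Acc 8: bank0 row0 -> MISS (open row0); precharges=5
Acc 9: bank0 row0 -> HIT
Acc 10: bank0 row2 -> MISS (open row2); precharges=6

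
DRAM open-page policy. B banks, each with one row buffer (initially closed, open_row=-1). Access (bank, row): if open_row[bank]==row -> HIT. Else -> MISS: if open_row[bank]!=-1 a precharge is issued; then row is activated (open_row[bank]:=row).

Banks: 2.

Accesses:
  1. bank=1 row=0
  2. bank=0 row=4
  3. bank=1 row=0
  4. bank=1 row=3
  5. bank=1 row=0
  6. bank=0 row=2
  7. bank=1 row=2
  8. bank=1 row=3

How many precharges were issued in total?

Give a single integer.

Acc 1: bank1 row0 -> MISS (open row0); precharges=0
Acc 2: bank0 row4 -> MISS (open row4); precharges=0
Acc 3: bank1 row0 -> HIT
Acc 4: bank1 row3 -> MISS (open row3); precharges=1
Acc 5: bank1 row0 -> MISS (open row0); precharges=2
Acc 6: bank0 row2 -> MISS (open row2); precharges=3
Acc 7: bank1 row2 -> MISS (open row2); precharges=4
Acc 8: bank1 row3 -> MISS (open row3); precharges=5

Answer: 5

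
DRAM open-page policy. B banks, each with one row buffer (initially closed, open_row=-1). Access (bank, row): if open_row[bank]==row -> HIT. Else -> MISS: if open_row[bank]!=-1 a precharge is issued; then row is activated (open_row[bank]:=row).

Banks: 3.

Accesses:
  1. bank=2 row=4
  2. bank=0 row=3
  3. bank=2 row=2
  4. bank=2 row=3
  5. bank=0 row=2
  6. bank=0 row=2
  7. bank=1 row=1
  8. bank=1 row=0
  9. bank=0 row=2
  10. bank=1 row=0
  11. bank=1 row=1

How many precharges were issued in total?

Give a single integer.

Answer: 5

Derivation:
Acc 1: bank2 row4 -> MISS (open row4); precharges=0
Acc 2: bank0 row3 -> MISS (open row3); precharges=0
Acc 3: bank2 row2 -> MISS (open row2); precharges=1
Acc 4: bank2 row3 -> MISS (open row3); precharges=2
Acc 5: bank0 row2 -> MISS (open row2); precharges=3
Acc 6: bank0 row2 -> HIT
Acc 7: bank1 row1 -> MISS (open row1); precharges=3
Acc 8: bank1 row0 -> MISS (open row0); precharges=4
Acc 9: bank0 row2 -> HIT
Acc 10: bank1 row0 -> HIT
Acc 11: bank1 row1 -> MISS (open row1); precharges=5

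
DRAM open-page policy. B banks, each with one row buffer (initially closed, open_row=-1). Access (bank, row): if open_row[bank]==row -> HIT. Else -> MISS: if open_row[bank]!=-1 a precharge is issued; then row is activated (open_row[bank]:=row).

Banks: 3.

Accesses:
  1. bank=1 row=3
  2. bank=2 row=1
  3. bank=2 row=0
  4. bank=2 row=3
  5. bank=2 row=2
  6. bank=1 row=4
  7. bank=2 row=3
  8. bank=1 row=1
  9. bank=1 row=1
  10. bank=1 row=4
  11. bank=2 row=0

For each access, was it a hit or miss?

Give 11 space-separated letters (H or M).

Answer: M M M M M M M M H M M

Derivation:
Acc 1: bank1 row3 -> MISS (open row3); precharges=0
Acc 2: bank2 row1 -> MISS (open row1); precharges=0
Acc 3: bank2 row0 -> MISS (open row0); precharges=1
Acc 4: bank2 row3 -> MISS (open row3); precharges=2
Acc 5: bank2 row2 -> MISS (open row2); precharges=3
Acc 6: bank1 row4 -> MISS (open row4); precharges=4
Acc 7: bank2 row3 -> MISS (open row3); precharges=5
Acc 8: bank1 row1 -> MISS (open row1); precharges=6
Acc 9: bank1 row1 -> HIT
Acc 10: bank1 row4 -> MISS (open row4); precharges=7
Acc 11: bank2 row0 -> MISS (open row0); precharges=8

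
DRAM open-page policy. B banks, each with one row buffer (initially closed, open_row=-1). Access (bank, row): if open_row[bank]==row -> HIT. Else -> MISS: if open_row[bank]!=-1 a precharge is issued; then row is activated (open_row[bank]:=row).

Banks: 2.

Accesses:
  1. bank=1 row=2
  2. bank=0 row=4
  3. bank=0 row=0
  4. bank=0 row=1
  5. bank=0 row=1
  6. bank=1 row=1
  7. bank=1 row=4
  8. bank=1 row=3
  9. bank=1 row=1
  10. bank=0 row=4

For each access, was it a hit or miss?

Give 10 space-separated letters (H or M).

Answer: M M M M H M M M M M

Derivation:
Acc 1: bank1 row2 -> MISS (open row2); precharges=0
Acc 2: bank0 row4 -> MISS (open row4); precharges=0
Acc 3: bank0 row0 -> MISS (open row0); precharges=1
Acc 4: bank0 row1 -> MISS (open row1); precharges=2
Acc 5: bank0 row1 -> HIT
Acc 6: bank1 row1 -> MISS (open row1); precharges=3
Acc 7: bank1 row4 -> MISS (open row4); precharges=4
Acc 8: bank1 row3 -> MISS (open row3); precharges=5
Acc 9: bank1 row1 -> MISS (open row1); precharges=6
Acc 10: bank0 row4 -> MISS (open row4); precharges=7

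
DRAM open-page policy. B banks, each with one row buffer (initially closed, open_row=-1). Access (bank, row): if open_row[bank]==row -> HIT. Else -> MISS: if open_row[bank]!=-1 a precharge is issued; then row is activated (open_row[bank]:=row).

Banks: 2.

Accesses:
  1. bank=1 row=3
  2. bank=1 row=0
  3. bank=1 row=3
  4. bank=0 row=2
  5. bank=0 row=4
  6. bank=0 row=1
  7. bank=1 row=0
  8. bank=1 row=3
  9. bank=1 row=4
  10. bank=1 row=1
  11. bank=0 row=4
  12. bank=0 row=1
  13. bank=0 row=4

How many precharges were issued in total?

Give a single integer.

Answer: 11

Derivation:
Acc 1: bank1 row3 -> MISS (open row3); precharges=0
Acc 2: bank1 row0 -> MISS (open row0); precharges=1
Acc 3: bank1 row3 -> MISS (open row3); precharges=2
Acc 4: bank0 row2 -> MISS (open row2); precharges=2
Acc 5: bank0 row4 -> MISS (open row4); precharges=3
Acc 6: bank0 row1 -> MISS (open row1); precharges=4
Acc 7: bank1 row0 -> MISS (open row0); precharges=5
Acc 8: bank1 row3 -> MISS (open row3); precharges=6
Acc 9: bank1 row4 -> MISS (open row4); precharges=7
Acc 10: bank1 row1 -> MISS (open row1); precharges=8
Acc 11: bank0 row4 -> MISS (open row4); precharges=9
Acc 12: bank0 row1 -> MISS (open row1); precharges=10
Acc 13: bank0 row4 -> MISS (open row4); precharges=11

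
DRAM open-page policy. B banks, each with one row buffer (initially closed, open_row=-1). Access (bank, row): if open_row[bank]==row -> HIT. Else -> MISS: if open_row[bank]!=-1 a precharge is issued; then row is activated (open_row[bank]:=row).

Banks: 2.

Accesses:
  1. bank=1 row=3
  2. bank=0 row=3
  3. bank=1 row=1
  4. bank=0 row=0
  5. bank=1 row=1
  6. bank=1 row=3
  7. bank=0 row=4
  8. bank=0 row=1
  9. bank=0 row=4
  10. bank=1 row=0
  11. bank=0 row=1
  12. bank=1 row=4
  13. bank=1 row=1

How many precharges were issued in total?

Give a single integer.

Answer: 10

Derivation:
Acc 1: bank1 row3 -> MISS (open row3); precharges=0
Acc 2: bank0 row3 -> MISS (open row3); precharges=0
Acc 3: bank1 row1 -> MISS (open row1); precharges=1
Acc 4: bank0 row0 -> MISS (open row0); precharges=2
Acc 5: bank1 row1 -> HIT
Acc 6: bank1 row3 -> MISS (open row3); precharges=3
Acc 7: bank0 row4 -> MISS (open row4); precharges=4
Acc 8: bank0 row1 -> MISS (open row1); precharges=5
Acc 9: bank0 row4 -> MISS (open row4); precharges=6
Acc 10: bank1 row0 -> MISS (open row0); precharges=7
Acc 11: bank0 row1 -> MISS (open row1); precharges=8
Acc 12: bank1 row4 -> MISS (open row4); precharges=9
Acc 13: bank1 row1 -> MISS (open row1); precharges=10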